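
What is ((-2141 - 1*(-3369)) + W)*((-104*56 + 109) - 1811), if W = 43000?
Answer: -332859928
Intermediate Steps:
((-2141 - 1*(-3369)) + W)*((-104*56 + 109) - 1811) = ((-2141 - 1*(-3369)) + 43000)*((-104*56 + 109) - 1811) = ((-2141 + 3369) + 43000)*((-5824 + 109) - 1811) = (1228 + 43000)*(-5715 - 1811) = 44228*(-7526) = -332859928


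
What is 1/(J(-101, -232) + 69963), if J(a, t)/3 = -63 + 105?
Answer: 1/70089 ≈ 1.4268e-5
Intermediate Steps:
J(a, t) = 126 (J(a, t) = 3*(-63 + 105) = 3*42 = 126)
1/(J(-101, -232) + 69963) = 1/(126 + 69963) = 1/70089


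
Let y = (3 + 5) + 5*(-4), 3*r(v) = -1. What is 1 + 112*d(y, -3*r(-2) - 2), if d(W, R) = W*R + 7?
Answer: 2129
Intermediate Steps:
r(v) = -⅓ (r(v) = (⅓)*(-1) = -⅓)
y = -12 (y = 8 - 20 = -12)
d(W, R) = 7 + R*W (d(W, R) = R*W + 7 = 7 + R*W)
1 + 112*d(y, -3*r(-2) - 2) = 1 + 112*(7 + (-3*(-⅓) - 2)*(-12)) = 1 + 112*(7 + (1 - 2)*(-12)) = 1 + 112*(7 - 1*(-12)) = 1 + 112*(7 + 12) = 1 + 112*19 = 1 + 2128 = 2129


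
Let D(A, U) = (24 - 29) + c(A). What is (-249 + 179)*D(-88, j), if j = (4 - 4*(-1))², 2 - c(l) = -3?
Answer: 0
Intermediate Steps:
c(l) = 5 (c(l) = 2 - 1*(-3) = 2 + 3 = 5)
j = 64 (j = (4 + 4)² = 8² = 64)
D(A, U) = 0 (D(A, U) = (24 - 29) + 5 = -5 + 5 = 0)
(-249 + 179)*D(-88, j) = (-249 + 179)*0 = -70*0 = 0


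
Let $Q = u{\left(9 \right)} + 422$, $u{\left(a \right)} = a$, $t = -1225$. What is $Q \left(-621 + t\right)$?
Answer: $-795626$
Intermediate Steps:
$Q = 431$ ($Q = 9 + 422 = 431$)
$Q \left(-621 + t\right) = 431 \left(-621 - 1225\right) = 431 \left(-1846\right) = -795626$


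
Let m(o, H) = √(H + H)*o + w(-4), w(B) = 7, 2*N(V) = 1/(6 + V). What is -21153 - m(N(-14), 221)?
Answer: -21160 + √442/16 ≈ -21159.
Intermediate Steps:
N(V) = 1/(2*(6 + V))
m(o, H) = 7 + o*√2*√H (m(o, H) = √(H + H)*o + 7 = √(2*H)*o + 7 = (√2*√H)*o + 7 = o*√2*√H + 7 = 7 + o*√2*√H)
-21153 - m(N(-14), 221) = -21153 - (7 + (1/(2*(6 - 14)))*√2*√221) = -21153 - (7 + ((½)/(-8))*√2*√221) = -21153 - (7 + ((½)*(-⅛))*√2*√221) = -21153 - (7 - √2*√221/16) = -21153 - (7 - √442/16) = -21153 + (-7 + √442/16) = -21160 + √442/16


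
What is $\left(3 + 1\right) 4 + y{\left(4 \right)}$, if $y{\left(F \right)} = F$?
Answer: $20$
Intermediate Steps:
$\left(3 + 1\right) 4 + y{\left(4 \right)} = \left(3 + 1\right) 4 + 4 = 4 \cdot 4 + 4 = 16 + 4 = 20$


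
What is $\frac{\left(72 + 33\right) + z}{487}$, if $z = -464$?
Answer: $- \frac{359}{487} \approx -0.73717$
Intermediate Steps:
$\frac{\left(72 + 33\right) + z}{487} = \frac{\left(72 + 33\right) - 464}{487} = \frac{105 - 464}{487} = \frac{1}{487} \left(-359\right) = - \frac{359}{487}$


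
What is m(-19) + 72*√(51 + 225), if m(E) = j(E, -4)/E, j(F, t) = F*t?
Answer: -4 + 144*√69 ≈ 1192.2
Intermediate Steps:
m(E) = -4 (m(E) = (E*(-4))/E = (-4*E)/E = -4)
m(-19) + 72*√(51 + 225) = -4 + 72*√(51 + 225) = -4 + 72*√276 = -4 + 72*(2*√69) = -4 + 144*√69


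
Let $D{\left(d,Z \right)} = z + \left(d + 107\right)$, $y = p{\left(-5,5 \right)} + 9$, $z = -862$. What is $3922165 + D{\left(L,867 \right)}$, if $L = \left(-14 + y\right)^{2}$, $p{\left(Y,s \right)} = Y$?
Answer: $3921510$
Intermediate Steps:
$y = 4$ ($y = -5 + 9 = 4$)
$L = 100$ ($L = \left(-14 + 4\right)^{2} = \left(-10\right)^{2} = 100$)
$D{\left(d,Z \right)} = -755 + d$ ($D{\left(d,Z \right)} = -862 + \left(d + 107\right) = -862 + \left(107 + d\right) = -755 + d$)
$3922165 + D{\left(L,867 \right)} = 3922165 + \left(-755 + 100\right) = 3922165 - 655 = 3921510$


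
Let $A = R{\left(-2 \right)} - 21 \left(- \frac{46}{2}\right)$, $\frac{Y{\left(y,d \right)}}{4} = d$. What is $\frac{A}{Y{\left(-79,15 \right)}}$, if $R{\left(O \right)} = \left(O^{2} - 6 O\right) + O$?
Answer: $\frac{497}{60} \approx 8.2833$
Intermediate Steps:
$R{\left(O \right)} = O^{2} - 5 O$
$Y{\left(y,d \right)} = 4 d$
$A = 497$ ($A = - 2 \left(-5 - 2\right) - 21 \left(- \frac{46}{2}\right) = \left(-2\right) \left(-7\right) - 21 \left(\left(-46\right) \frac{1}{2}\right) = 14 - -483 = 14 + 483 = 497$)
$\frac{A}{Y{\left(-79,15 \right)}} = \frac{497}{4 \cdot 15} = \frac{497}{60}$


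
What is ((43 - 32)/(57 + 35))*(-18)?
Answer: -99/46 ≈ -2.1522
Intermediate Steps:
((43 - 32)/(57 + 35))*(-18) = (11/92)*(-18) = -99/46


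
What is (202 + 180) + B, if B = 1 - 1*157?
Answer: 226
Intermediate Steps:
B = -156 (B = 1 - 157 = -156)
(202 + 180) + B = (202 + 180) - 156 = 382 - 156 = 226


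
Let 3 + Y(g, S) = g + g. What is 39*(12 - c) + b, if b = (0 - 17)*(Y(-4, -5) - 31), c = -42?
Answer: 2820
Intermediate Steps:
Y(g, S) = -3 + 2*g (Y(g, S) = -3 + (g + g) = -3 + 2*g)
b = 714 (b = (0 - 17)*((-3 + 2*(-4)) - 31) = -17*((-3 - 8) - 31) = -17*(-11 - 31) = -17*(-42) = 714)
39*(12 - c) + b = 39*(12 - 1*(-42)) + 714 = 39*(12 + 42) + 714 = 39*54 + 714 = 2106 + 714 = 2820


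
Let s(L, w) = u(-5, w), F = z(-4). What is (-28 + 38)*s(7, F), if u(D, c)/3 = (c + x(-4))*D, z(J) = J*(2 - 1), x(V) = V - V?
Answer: 600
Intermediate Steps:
x(V) = 0
z(J) = J (z(J) = J*1 = J)
u(D, c) = 3*D*c (u(D, c) = 3*((c + 0)*D) = 3*(c*D) = 3*(D*c) = 3*D*c)
F = -4
s(L, w) = -15*w (s(L, w) = 3*(-5)*w = -15*w)
(-28 + 38)*s(7, F) = (-28 + 38)*(-15*(-4)) = 10*60 = 600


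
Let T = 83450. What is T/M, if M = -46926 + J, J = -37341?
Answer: -83450/84267 ≈ -0.99030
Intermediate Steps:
M = -84267 (M = -46926 - 37341 = -84267)
T/M = 83450/(-84267) = 83450*(-1/84267) = -83450/84267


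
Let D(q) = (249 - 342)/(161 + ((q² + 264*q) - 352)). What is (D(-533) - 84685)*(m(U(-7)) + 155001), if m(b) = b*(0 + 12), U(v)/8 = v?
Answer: -1871348158901487/143186 ≈ -1.3069e+10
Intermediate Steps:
U(v) = 8*v
D(q) = -93/(-191 + q² + 264*q) (D(q) = -93/(161 + (-352 + q² + 264*q)) = -93/(-191 + q² + 264*q))
m(b) = 12*b (m(b) = b*12 = 12*b)
(D(-533) - 84685)*(m(U(-7)) + 155001) = (-93/(-191 + (-533)² + 264*(-533)) - 84685)*(12*(8*(-7)) + 155001) = (-93/(-191 + 284089 - 140712) - 84685)*(12*(-56) + 155001) = (-93/143186 - 84685)*(-672 + 155001) = (-93*1/143186 - 84685)*154329 = (-93/143186 - 84685)*154329 = -12125706503/143186*154329 = -1871348158901487/143186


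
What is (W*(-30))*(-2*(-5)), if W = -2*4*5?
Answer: 12000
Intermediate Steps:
W = -40 (W = -8*5 = -40)
(W*(-30))*(-2*(-5)) = (-40*(-30))*(-2*(-5)) = 1200*10 = 12000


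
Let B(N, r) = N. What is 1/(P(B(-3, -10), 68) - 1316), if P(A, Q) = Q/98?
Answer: -49/64450 ≈ -0.00076028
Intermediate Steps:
P(A, Q) = Q/98 (P(A, Q) = Q*(1/98) = Q/98)
1/(P(B(-3, -10), 68) - 1316) = 1/((1/98)*68 - 1316) = 1/(34/49 - 1316) = 1/(-64450/49) = -49/64450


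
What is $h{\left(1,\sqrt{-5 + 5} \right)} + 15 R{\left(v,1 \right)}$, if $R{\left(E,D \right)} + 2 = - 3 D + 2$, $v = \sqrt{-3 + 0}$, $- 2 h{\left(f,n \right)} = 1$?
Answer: $- \frac{91}{2} \approx -45.5$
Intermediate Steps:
$h{\left(f,n \right)} = - \frac{1}{2}$ ($h{\left(f,n \right)} = \left(- \frac{1}{2}\right) 1 = - \frac{1}{2}$)
$v = i \sqrt{3}$ ($v = \sqrt{-3} = i \sqrt{3} \approx 1.732 i$)
$R{\left(E,D \right)} = - 3 D$ ($R{\left(E,D \right)} = -2 - \left(-2 + 3 D\right) = - 3 D$)
$h{\left(1,\sqrt{-5 + 5} \right)} + 15 R{\left(v,1 \right)} = - \frac{1}{2} + 15 \left(\left(-3\right) 1\right) = - \frac{1}{2} + 15 \left(-3\right) = - \frac{1}{2} - 45 = - \frac{91}{2}$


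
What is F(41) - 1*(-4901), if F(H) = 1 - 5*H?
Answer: 4697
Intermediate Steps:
F(41) - 1*(-4901) = (1 - 5*41) - 1*(-4901) = (1 - 205) + 4901 = -204 + 4901 = 4697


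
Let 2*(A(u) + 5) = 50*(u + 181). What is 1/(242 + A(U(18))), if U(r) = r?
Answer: 1/5212 ≈ 0.00019187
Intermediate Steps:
A(u) = 4520 + 25*u (A(u) = -5 + (50*(u + 181))/2 = -5 + (50*(181 + u))/2 = -5 + (9050 + 50*u)/2 = -5 + (4525 + 25*u) = 4520 + 25*u)
1/(242 + A(U(18))) = 1/(242 + (4520 + 25*18)) = 1/(242 + (4520 + 450)) = 1/(242 + 4970) = 1/5212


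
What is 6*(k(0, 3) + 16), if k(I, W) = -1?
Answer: 90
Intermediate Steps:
6*(k(0, 3) + 16) = 6*(-1 + 16) = 6*15 = 90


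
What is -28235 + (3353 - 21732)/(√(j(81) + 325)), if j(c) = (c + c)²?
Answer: -4620684/163 ≈ -28348.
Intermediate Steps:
j(c) = 4*c² (j(c) = (2*c)² = 4*c²)
-28235 + (3353 - 21732)/(√(j(81) + 325)) = -28235 + (3353 - 21732)/(√(4*81² + 325)) = -28235 - 18379/√(4*6561 + 325) = -28235 - 18379/√(26244 + 325) = -28235 - 18379/(√26569) = -28235 - 18379/163 = -4620684/163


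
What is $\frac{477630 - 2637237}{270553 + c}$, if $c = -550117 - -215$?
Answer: $\frac{2159607}{279349} \approx 7.7309$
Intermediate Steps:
$c = -549902$ ($c = -550117 + 215 = -549902$)
$\frac{477630 - 2637237}{270553 + c} = \frac{477630 - 2637237}{270553 - 549902} = - \frac{2159607}{-279349} = \left(-2159607\right) \left(- \frac{1}{279349}\right) = \frac{2159607}{279349}$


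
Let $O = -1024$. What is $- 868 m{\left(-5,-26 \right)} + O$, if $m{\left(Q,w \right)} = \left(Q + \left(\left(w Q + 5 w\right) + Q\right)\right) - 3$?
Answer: $10260$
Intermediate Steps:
$m{\left(Q,w \right)} = -3 + 2 Q + 5 w + Q w$ ($m{\left(Q,w \right)} = \left(Q + \left(\left(Q w + 5 w\right) + Q\right)\right) - 3 = \left(Q + \left(\left(5 w + Q w\right) + Q\right)\right) - 3 = \left(Q + \left(Q + 5 w + Q w\right)\right) - 3 = \left(2 Q + 5 w + Q w\right) - 3 = -3 + 2 Q + 5 w + Q w$)
$- 868 m{\left(-5,-26 \right)} + O = - 868 \left(-3 + 2 \left(-5\right) + 5 \left(-26\right) - -130\right) - 1024 = - 868 \left(-3 - 10 - 130 + 130\right) - 1024 = \left(-868\right) \left(-13\right) - 1024 = 11284 - 1024 = 10260$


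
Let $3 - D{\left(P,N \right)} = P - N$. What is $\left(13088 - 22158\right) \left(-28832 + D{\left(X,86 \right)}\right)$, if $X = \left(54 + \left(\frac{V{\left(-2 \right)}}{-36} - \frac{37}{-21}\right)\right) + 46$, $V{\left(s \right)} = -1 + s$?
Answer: $\frac{10988155345}{42} \approx 2.6162 \cdot 10^{8}$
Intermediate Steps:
$X = \frac{8555}{84}$ ($X = \left(54 + \left(\frac{-1 - 2}{-36} - \frac{37}{-21}\right)\right) + 46 = \left(54 - - \frac{155}{84}\right) + 46 = \left(54 + \left(\frac{1}{12} + \frac{37}{21}\right)\right) + 46 = \left(54 + \frac{155}{84}\right) + 46 = \frac{4691}{84} + 46 = \frac{8555}{84} \approx 101.85$)
$D{\left(P,N \right)} = 3 + N - P$ ($D{\left(P,N \right)} = 3 - \left(P - N\right) = 3 + \left(N - P\right) = 3 + N - P$)
$\left(13088 - 22158\right) \left(-28832 + D{\left(X,86 \right)}\right) = \left(13088 - 22158\right) \left(-28832 + \left(3 + 86 - \frac{8555}{84}\right)\right) = - 9070 \left(-28832 - \frac{1079}{84}\right) = \left(-9070\right) \left(- \frac{2422967}{84}\right) = \frac{10988155345}{42}$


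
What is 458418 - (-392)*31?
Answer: 470570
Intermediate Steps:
458418 - (-392)*31 = 458418 - 1*(-12152) = 458418 + 12152 = 470570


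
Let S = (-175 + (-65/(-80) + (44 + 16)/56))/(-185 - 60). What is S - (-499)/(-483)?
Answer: -618239/1893360 ≈ -0.32653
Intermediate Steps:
S = 19389/27440 (S = (-175 + (-65*(-1/80) + 60*(1/56)))/(-245) = (-175 + (13/16 + 15/14))*(-1/245) = (-175 + 211/112)*(-1/245) = -19389/112*(-1/245) = 19389/27440 ≈ 0.70660)
S - (-499)/(-483) = 19389/27440 - (-499)/(-483) = 19389/27440 - (-499)*(-1)/483 = 19389/27440 - 1*499/483 = 19389/27440 - 499/483 = -618239/1893360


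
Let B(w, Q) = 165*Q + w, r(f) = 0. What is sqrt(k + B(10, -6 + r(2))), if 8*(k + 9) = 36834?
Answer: sqrt(14461)/2 ≈ 60.127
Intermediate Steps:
k = 18381/4 (k = -9 + (1/8)*36834 = -9 + 18417/4 = 18381/4 ≈ 4595.3)
B(w, Q) = w + 165*Q
sqrt(k + B(10, -6 + r(2))) = sqrt(18381/4 + (10 + 165*(-6 + 0))) = sqrt(18381/4 + (10 + 165*(-6))) = sqrt(18381/4 + (10 - 990)) = sqrt(18381/4 - 980) = sqrt(14461/4) = sqrt(14461)/2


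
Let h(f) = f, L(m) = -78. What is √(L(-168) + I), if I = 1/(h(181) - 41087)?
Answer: I*√130517506114/40906 ≈ 8.8318*I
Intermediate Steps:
I = -1/40906 (I = 1/(181 - 41087) = 1/(-40906) = -1/40906 ≈ -2.4446e-5)
√(L(-168) + I) = √(-78 - 1/40906) = √(-3190669/40906) = I*√130517506114/40906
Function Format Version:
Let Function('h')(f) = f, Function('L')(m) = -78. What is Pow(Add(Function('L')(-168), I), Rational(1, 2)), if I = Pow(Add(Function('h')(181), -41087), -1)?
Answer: Mul(Rational(1, 40906), I, Pow(130517506114, Rational(1, 2))) ≈ Mul(8.8318, I)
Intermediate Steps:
I = Rational(-1, 40906) (I = Pow(Add(181, -41087), -1) = Pow(-40906, -1) = Rational(-1, 40906) ≈ -2.4446e-5)
Pow(Add(Function('L')(-168), I), Rational(1, 2)) = Pow(Add(-78, Rational(-1, 40906)), Rational(1, 2)) = Pow(Rational(-3190669, 40906), Rational(1, 2)) = Mul(Rational(1, 40906), I, Pow(130517506114, Rational(1, 2)))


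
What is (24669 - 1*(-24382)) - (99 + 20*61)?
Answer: 47732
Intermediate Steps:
(24669 - 1*(-24382)) - (99 + 20*61) = (24669 + 24382) - (99 + 1220) = 49051 - 1*1319 = 49051 - 1319 = 47732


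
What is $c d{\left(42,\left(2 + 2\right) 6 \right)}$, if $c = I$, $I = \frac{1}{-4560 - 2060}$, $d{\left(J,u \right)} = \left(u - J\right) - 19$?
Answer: $\frac{37}{6620} \approx 0.0055891$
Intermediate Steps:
$d{\left(J,u \right)} = -19 + u - J$
$I = - \frac{1}{6620}$ ($I = \frac{1}{-6620} = - \frac{1}{6620} \approx -0.00015106$)
$c = - \frac{1}{6620} \approx -0.00015106$
$c d{\left(42,\left(2 + 2\right) 6 \right)} = - \frac{-19 + \left(2 + 2\right) 6 - 42}{6620} = - \frac{-19 + 4 \cdot 6 - 42}{6620} = - \frac{-19 + 24 - 42}{6620} = \left(- \frac{1}{6620}\right) \left(-37\right) = \frac{37}{6620}$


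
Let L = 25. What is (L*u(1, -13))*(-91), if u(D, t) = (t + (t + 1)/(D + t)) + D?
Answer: 25025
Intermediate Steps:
u(D, t) = D + t + (1 + t)/(D + t) (u(D, t) = (t + (1 + t)/(D + t)) + D = D + t + (1 + t)/(D + t))
(L*u(1, -13))*(-91) = (25*((1 - 13 + 1² + (-13)² + 2*1*(-13))/(1 - 13)))*(-91) = (25*((1 - 13 + 1 + 169 - 26)/(-12)))*(-91) = (25*(-1/12*132))*(-91) = (25*(-11))*(-91) = -275*(-91) = 25025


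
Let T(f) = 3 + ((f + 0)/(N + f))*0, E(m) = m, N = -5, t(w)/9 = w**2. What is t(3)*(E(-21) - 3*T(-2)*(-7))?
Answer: 3402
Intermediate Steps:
t(w) = 9*w**2
T(f) = 3 (T(f) = 3 + ((f + 0)/(-5 + f))*0 = 3 + (f/(-5 + f))*0 = 3 + 0 = 3)
t(3)*(E(-21) - 3*T(-2)*(-7)) = (9*3**2)*(-21 - 3*3*(-7)) = (9*9)*(-21 - 9*(-7)) = 81*(-21 + 63) = 81*42 = 3402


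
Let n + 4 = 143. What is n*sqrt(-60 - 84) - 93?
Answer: -93 + 1668*I ≈ -93.0 + 1668.0*I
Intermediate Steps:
n = 139 (n = -4 + 143 = 139)
n*sqrt(-60 - 84) - 93 = 139*sqrt(-60 - 84) - 93 = 139*sqrt(-144) - 93 = 139*(12*I) - 93 = 1668*I - 93 = -93 + 1668*I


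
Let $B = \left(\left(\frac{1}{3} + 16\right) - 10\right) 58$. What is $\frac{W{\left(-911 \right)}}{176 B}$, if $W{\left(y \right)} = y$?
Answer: $- \frac{2733}{193952} \approx -0.014091$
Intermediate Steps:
$B = \frac{1102}{3}$ ($B = \left(\left(\frac{1}{3} + 16\right) - 10\right) 58 = \left(\frac{49}{3} - 10\right) 58 = \frac{19}{3} \cdot 58 = \frac{1102}{3} \approx 367.33$)
$\frac{W{\left(-911 \right)}}{176 B} = - \frac{911}{176 \cdot \frac{1102}{3}} = - \frac{911}{\frac{193952}{3}} = \left(-911\right) \frac{3}{193952} = - \frac{2733}{193952}$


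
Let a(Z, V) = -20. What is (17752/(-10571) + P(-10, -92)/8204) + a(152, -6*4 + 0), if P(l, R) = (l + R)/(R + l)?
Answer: -1880116517/86724484 ≈ -21.679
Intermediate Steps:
P(l, R) = 1 (P(l, R) = (R + l)/(R + l) = 1)
(17752/(-10571) + P(-10, -92)/8204) + a(152, -6*4 + 0) = (17752/(-10571) + 1/8204) - 20 = (17752*(-1/10571) + 1*(1/8204)) - 20 = (-17752/10571 + 1/8204) - 20 = -145626837/86724484 - 20 = -1880116517/86724484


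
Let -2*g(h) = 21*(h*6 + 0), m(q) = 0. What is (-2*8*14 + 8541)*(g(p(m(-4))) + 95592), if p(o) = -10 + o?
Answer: 800278374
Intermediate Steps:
g(h) = -63*h (g(h) = -21*(h*6 + 0)/2 = -21*(6*h + 0)/2 = -21*6*h/2 = -63*h)
(-2*8*14 + 8541)*(g(p(m(-4))) + 95592) = (-2*8*14 + 8541)*(-63*(-10 + 0) + 95592) = (-16*14 + 8541)*(-63*(-10) + 95592) = (-224 + 8541)*(630 + 95592) = 8317*96222 = 800278374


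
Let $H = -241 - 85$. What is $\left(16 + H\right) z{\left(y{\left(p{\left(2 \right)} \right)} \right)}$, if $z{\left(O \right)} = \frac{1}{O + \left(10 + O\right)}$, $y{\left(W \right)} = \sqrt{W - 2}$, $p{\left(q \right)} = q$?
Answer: $-31$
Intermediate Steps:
$y{\left(W \right)} = \sqrt{-2 + W}$
$z{\left(O \right)} = \frac{1}{10 + 2 O}$
$H = -326$ ($H = -241 - 85 = -326$)
$\left(16 + H\right) z{\left(y{\left(p{\left(2 \right)} \right)} \right)} = \left(16 - 326\right) \frac{1}{2 \left(5 + \sqrt{-2 + 2}\right)} = - 310 \frac{1}{2 \left(5 + \sqrt{0}\right)} = - 310 \frac{1}{2 \left(5 + 0\right)} = - 310 \frac{1}{2 \cdot 5} = - 310 \cdot \frac{1}{2} \cdot \frac{1}{5} = \left(-310\right) \frac{1}{10} = -31$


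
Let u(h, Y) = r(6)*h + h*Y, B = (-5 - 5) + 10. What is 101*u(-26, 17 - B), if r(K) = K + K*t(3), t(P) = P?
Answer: -107666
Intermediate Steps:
B = 0 (B = -10 + 10 = 0)
r(K) = 4*K (r(K) = K + K*3 = K + 3*K = 4*K)
u(h, Y) = 24*h + Y*h (u(h, Y) = (4*6)*h + h*Y = 24*h + Y*h)
101*u(-26, 17 - B) = 101*(-26*(24 + (17 - 1*0))) = 101*(-26*(24 + (17 + 0))) = 101*(-26*(24 + 17)) = 101*(-26*41) = 101*(-1066) = -107666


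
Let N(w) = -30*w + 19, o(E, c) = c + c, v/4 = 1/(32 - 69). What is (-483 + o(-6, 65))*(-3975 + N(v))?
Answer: 51626956/37 ≈ 1.3953e+6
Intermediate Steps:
v = -4/37 (v = 4/(32 - 69) = 4/(-37) = 4*(-1/37) = -4/37 ≈ -0.10811)
o(E, c) = 2*c
N(w) = 19 - 30*w
(-483 + o(-6, 65))*(-3975 + N(v)) = (-483 + 2*65)*(-3975 + (19 - 30*(-4/37))) = (-483 + 130)*(-3975 + (19 + 120/37)) = -353*(-3975 + 823/37) = -353*(-146252/37) = 51626956/37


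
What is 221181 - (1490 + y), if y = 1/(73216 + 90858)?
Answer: 36045581133/164074 ≈ 2.1969e+5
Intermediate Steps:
y = 1/164074 ≈ 6.0948e-6
221181 - (1490 + y) = 221181 - (1490 + 1/164074) = 221181 - 1*244470261/164074 = 221181 - 244470261/164074 = 36045581133/164074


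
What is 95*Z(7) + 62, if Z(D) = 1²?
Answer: 157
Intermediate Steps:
Z(D) = 1
95*Z(7) + 62 = 95*1 + 62 = 95 + 62 = 157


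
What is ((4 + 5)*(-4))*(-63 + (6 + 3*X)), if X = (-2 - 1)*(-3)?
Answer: 1080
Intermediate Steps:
X = 9 (X = -3*(-3) = 9)
((4 + 5)*(-4))*(-63 + (6 + 3*X)) = ((4 + 5)*(-4))*(-63 + (6 + 3*9)) = (9*(-4))*(-63 + (6 + 27)) = -36*(-63 + 33) = -36*(-30) = 1080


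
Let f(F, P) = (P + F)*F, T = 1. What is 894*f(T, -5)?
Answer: -3576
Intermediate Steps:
f(F, P) = F*(F + P) (f(F, P) = (F + P)*F = F*(F + P))
894*f(T, -5) = 894*(1*(1 - 5)) = 894*(1*(-4)) = 894*(-4) = -3576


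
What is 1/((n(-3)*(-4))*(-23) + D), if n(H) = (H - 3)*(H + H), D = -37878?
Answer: -1/34566 ≈ -2.8930e-5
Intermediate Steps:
n(H) = 2*H*(-3 + H) (n(H) = (-3 + H)*(2*H) = 2*H*(-3 + H))
1/((n(-3)*(-4))*(-23) + D) = 1/(((2*(-3)*(-3 - 3))*(-4))*(-23) - 37878) = 1/(((2*(-3)*(-6))*(-4))*(-23) - 37878) = 1/((36*(-4))*(-23) - 37878) = 1/(-144*(-23) - 37878) = 1/(3312 - 37878) = 1/(-34566) = -1/34566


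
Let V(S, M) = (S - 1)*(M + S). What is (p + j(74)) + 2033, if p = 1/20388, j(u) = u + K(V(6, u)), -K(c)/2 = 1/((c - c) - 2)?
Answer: 42977905/20388 ≈ 2108.0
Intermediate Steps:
V(S, M) = (-1 + S)*(M + S)
K(c) = 1 (K(c) = -2/((c - c) - 2) = -2/(0 - 2) = -2/(-2) = -2*(-½) = 1)
j(u) = 1 + u (j(u) = u + 1 = 1 + u)
p = 1/20388 ≈ 4.9048e-5
(p + j(74)) + 2033 = (1/20388 + (1 + 74)) + 2033 = (1/20388 + 75) + 2033 = 1529101/20388 + 2033 = 42977905/20388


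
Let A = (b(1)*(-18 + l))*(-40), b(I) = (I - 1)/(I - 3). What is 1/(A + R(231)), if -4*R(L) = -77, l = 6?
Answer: 4/77 ≈ 0.051948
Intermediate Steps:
b(I) = (-1 + I)/(-3 + I)
R(L) = 77/4 (R(L) = -1/4*(-77) = 77/4)
A = 0 (A = (((-1 + 1)/(-3 + 1))*(-18 + 6))*(-40) = ((0/(-2))*(-12))*(-40) = (-1/2*0*(-12))*(-40) = (0*(-12))*(-40) = 0*(-40) = 0)
1/(A + R(231)) = 1/(0 + 77/4) = 1/(77/4) = 4/77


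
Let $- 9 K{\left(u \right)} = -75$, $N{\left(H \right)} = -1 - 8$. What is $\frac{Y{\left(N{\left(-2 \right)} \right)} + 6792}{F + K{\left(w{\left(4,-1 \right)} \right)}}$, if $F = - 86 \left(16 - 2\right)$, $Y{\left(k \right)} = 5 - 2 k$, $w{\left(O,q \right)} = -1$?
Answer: $- \frac{20445}{3587} \approx -5.6998$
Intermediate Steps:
$N{\left(H \right)} = -9$ ($N{\left(H \right)} = -1 - 8 = -9$)
$K{\left(u \right)} = \frac{25}{3}$ ($K{\left(u \right)} = \left(- \frac{1}{9}\right) \left(-75\right) = \frac{25}{3}$)
$F = -1204$ ($F = \left(-86\right) 14 = -1204$)
$\frac{Y{\left(N{\left(-2 \right)} \right)} + 6792}{F + K{\left(w{\left(4,-1 \right)} \right)}} = \frac{\left(5 - -18\right) + 6792}{-1204 + \frac{25}{3}} = \frac{\left(5 + 18\right) + 6792}{- \frac{3587}{3}} = \left(23 + 6792\right) \left(- \frac{3}{3587}\right) = 6815 \left(- \frac{3}{3587}\right) = - \frac{20445}{3587}$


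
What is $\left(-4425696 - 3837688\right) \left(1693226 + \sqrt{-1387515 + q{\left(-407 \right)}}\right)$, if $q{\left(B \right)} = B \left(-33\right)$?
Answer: $-13991776636784 - 148740912 i \sqrt{4241} \approx -1.3992 \cdot 10^{13} - 9.6865 \cdot 10^{9} i$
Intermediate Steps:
$q{\left(B \right)} = - 33 B$
$\left(-4425696 - 3837688\right) \left(1693226 + \sqrt{-1387515 + q{\left(-407 \right)}}\right) = \left(-4425696 - 3837688\right) \left(1693226 + \sqrt{-1387515 - -13431}\right) = - 8263384 \left(1693226 + \sqrt{-1387515 + 13431}\right) = - 8263384 \left(1693226 + \sqrt{-1374084}\right) = - 8263384 \left(1693226 + 18 i \sqrt{4241}\right) = -13991776636784 - 148740912 i \sqrt{4241}$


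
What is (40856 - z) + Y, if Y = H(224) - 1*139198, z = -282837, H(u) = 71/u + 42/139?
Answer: 5744455597/31136 ≈ 1.8450e+5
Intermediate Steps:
H(u) = 42/139 + 71/u (H(u) = 71/u + 42*(1/139) = 71/u + 42/139 = 42/139 + 71/u)
Y = -4334049651/31136 (Y = (42/139 + 71/224) - 1*139198 = (42/139 + 71*(1/224)) - 139198 = (42/139 + 71/224) - 139198 = 19277/31136 - 139198 = -4334049651/31136 ≈ -1.3920e+5)
(40856 - z) + Y = (40856 - 1*(-282837)) - 4334049651/31136 = (40856 + 282837) - 4334049651/31136 = 323693 - 4334049651/31136 = 5744455597/31136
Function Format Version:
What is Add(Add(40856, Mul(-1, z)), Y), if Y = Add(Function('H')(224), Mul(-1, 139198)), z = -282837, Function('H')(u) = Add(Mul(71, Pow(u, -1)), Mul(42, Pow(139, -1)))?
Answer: Rational(5744455597, 31136) ≈ 1.8450e+5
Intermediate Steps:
Function('H')(u) = Add(Rational(42, 139), Mul(71, Pow(u, -1))) (Function('H')(u) = Add(Mul(71, Pow(u, -1)), Mul(42, Rational(1, 139))) = Add(Mul(71, Pow(u, -1)), Rational(42, 139)) = Add(Rational(42, 139), Mul(71, Pow(u, -1))))
Y = Rational(-4334049651, 31136) (Y = Add(Add(Rational(42, 139), Mul(71, Pow(224, -1))), Mul(-1, 139198)) = Add(Add(Rational(42, 139), Mul(71, Rational(1, 224))), -139198) = Add(Add(Rational(42, 139), Rational(71, 224)), -139198) = Add(Rational(19277, 31136), -139198) = Rational(-4334049651, 31136) ≈ -1.3920e+5)
Add(Add(40856, Mul(-1, z)), Y) = Add(Add(40856, Mul(-1, -282837)), Rational(-4334049651, 31136)) = Add(Add(40856, 282837), Rational(-4334049651, 31136)) = Add(323693, Rational(-4334049651, 31136)) = Rational(5744455597, 31136)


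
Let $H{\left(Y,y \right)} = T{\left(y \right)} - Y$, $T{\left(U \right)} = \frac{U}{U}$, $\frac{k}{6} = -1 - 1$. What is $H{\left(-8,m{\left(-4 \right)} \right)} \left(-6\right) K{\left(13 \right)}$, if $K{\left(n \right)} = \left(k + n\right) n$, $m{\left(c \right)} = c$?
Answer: $-702$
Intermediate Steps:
$k = -12$ ($k = 6 \left(-1 - 1\right) = 6 \left(-2\right) = -12$)
$T{\left(U \right)} = 1$
$H{\left(Y,y \right)} = 1 - Y$
$K{\left(n \right)} = n \left(-12 + n\right)$ ($K{\left(n \right)} = \left(-12 + n\right) n = n \left(-12 + n\right)$)
$H{\left(-8,m{\left(-4 \right)} \right)} \left(-6\right) K{\left(13 \right)} = \left(1 - -8\right) \left(-6\right) 13 \left(-12 + 13\right) = \left(1 + 8\right) \left(-6\right) 13 \cdot 1 = 9 \left(-6\right) 13 = \left(-54\right) 13 = -702$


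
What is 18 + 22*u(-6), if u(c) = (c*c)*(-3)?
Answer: -2358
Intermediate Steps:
u(c) = -3*c² (u(c) = c²*(-3) = -3*c²)
18 + 22*u(-6) = 18 + 22*(-3*(-6)²) = 18 + 22*(-3*36) = 18 + 22*(-108) = 18 - 2376 = -2358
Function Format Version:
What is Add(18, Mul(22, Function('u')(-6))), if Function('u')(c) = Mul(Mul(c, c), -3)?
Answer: -2358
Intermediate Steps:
Function('u')(c) = Mul(-3, Pow(c, 2)) (Function('u')(c) = Mul(Pow(c, 2), -3) = Mul(-3, Pow(c, 2)))
Add(18, Mul(22, Function('u')(-6))) = Add(18, Mul(22, Mul(-3, Pow(-6, 2)))) = Add(18, Mul(22, Mul(-3, 36))) = Add(18, Mul(22, -108)) = Add(18, -2376) = -2358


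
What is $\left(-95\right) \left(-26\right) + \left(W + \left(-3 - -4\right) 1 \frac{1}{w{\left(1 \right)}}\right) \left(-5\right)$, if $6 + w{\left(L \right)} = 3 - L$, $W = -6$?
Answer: $\frac{10005}{4} \approx 2501.3$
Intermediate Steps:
$w{\left(L \right)} = -3 - L$ ($w{\left(L \right)} = -6 - \left(-3 + L\right) = -3 - L$)
$\left(-95\right) \left(-26\right) + \left(W + \left(-3 - -4\right) 1 \frac{1}{w{\left(1 \right)}}\right) \left(-5\right) = \left(-95\right) \left(-26\right) + \left(-6 + \left(-3 - -4\right) 1 \frac{1}{-3 - 1}\right) \left(-5\right) = 2470 + \left(-6 + \left(-3 + 4\right) 1 \frac{1}{-3 - 1}\right) \left(-5\right) = 2470 + \left(-6 + 1 \cdot 1 \frac{1}{-4}\right) \left(-5\right) = 2470 + \left(-6 + 1 \cdot 1 \left(- \frac{1}{4}\right)\right) \left(-5\right) = 2470 + \left(-6 + 1 \left(- \frac{1}{4}\right)\right) \left(-5\right) = 2470 + \left(-6 - \frac{1}{4}\right) \left(-5\right) = 2470 - - \frac{125}{4} = 2470 + \frac{125}{4} = \frac{10005}{4}$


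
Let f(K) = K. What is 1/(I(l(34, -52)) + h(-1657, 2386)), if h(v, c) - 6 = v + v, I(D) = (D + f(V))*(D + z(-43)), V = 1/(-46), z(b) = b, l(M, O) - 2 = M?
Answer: -46/163753 ≈ -0.00028091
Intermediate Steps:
l(M, O) = 2 + M
V = -1/46 ≈ -0.021739
I(D) = (-43 + D)*(-1/46 + D) (I(D) = (D - 1/46)*(D - 43) = (-1/46 + D)*(-43 + D) = (-43 + D)*(-1/46 + D))
h(v, c) = 6 + 2*v (h(v, c) = 6 + (v + v) = 6 + 2*v)
1/(I(l(34, -52)) + h(-1657, 2386)) = 1/((43/46 + (2 + 34)**2 - 1979*(2 + 34)/46) + (6 + 2*(-1657))) = 1/((43/46 + 36**2 - 1979/46*36) + (6 - 3314)) = 1/((43/46 + 1296 - 35622/23) - 3308) = 1/(-11585/46 - 3308) = 1/(-163753/46) = -46/163753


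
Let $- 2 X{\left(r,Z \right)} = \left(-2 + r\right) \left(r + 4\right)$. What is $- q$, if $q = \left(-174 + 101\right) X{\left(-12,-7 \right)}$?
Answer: $-4088$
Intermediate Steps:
$X{\left(r,Z \right)} = - \frac{\left(-2 + r\right) \left(4 + r\right)}{2}$ ($X{\left(r,Z \right)} = - \frac{\left(-2 + r\right) \left(r + 4\right)}{2} = - \frac{\left(-2 + r\right) \left(4 + r\right)}{2}$)
$q = 4088$ ($q = \left(-174 + 101\right) \left(4 - -12 - \frac{\left(-12\right)^{2}}{2}\right) = - 73 \left(4 + 12 - 72\right) = \left(-73\right) \left(-56\right) = 4088$)
$- q = \left(-1\right) 4088 = -4088$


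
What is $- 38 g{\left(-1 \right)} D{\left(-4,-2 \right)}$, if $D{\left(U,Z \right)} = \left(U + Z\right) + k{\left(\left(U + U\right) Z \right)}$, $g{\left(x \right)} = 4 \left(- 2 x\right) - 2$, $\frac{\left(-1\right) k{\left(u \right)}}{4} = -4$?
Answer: $-2280$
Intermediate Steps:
$k{\left(u \right)} = 16$ ($k{\left(u \right)} = \left(-4\right) \left(-4\right) = 16$)
$g{\left(x \right)} = -2 - 8 x$ ($g{\left(x \right)} = - 8 x - 2 = -2 - 8 x$)
$D{\left(U,Z \right)} = 16 + U + Z$ ($D{\left(U,Z \right)} = \left(U + Z\right) + 16 = 16 + U + Z$)
$- 38 g{\left(-1 \right)} D{\left(-4,-2 \right)} = - 38 \left(-2 - -8\right) \left(16 - 4 - 2\right) = - 38 \left(-2 + 8\right) 10 = \left(-38\right) 6 \cdot 10 = \left(-228\right) 10 = -2280$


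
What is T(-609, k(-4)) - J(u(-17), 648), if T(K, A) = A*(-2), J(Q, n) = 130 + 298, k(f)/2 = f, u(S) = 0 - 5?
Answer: -412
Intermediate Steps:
u(S) = -5
k(f) = 2*f
J(Q, n) = 428
T(K, A) = -2*A
T(-609, k(-4)) - J(u(-17), 648) = -4*(-4) - 1*428 = -2*(-8) - 428 = 16 - 428 = -412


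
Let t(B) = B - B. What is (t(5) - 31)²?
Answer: 961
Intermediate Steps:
t(B) = 0
(t(5) - 31)² = (0 - 31)² = (-31)² = 961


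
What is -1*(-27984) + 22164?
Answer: 50148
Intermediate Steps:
-1*(-27984) + 22164 = 27984 + 22164 = 50148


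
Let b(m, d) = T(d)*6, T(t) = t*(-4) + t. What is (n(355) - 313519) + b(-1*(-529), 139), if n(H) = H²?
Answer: -189996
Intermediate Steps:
T(t) = -3*t (T(t) = -4*t + t = -3*t)
b(m, d) = -18*d (b(m, d) = -3*d*6 = -18*d)
(n(355) - 313519) + b(-1*(-529), 139) = (355² - 313519) - 18*139 = (126025 - 313519) - 2502 = -187494 - 2502 = -189996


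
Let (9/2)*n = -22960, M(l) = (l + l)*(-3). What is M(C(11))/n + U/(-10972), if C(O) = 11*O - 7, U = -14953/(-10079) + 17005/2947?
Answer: 2546354531469/19088385476680 ≈ 0.13340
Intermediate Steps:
U = 215459886/29702813 (U = -14953*(-1/10079) + 17005*(1/2947) = 14953/10079 + 17005/2947 = 215459886/29702813 ≈ 7.2539)
C(O) = -7 + 11*O
M(l) = -6*l (M(l) = (2*l)*(-3) = -6*l)
n = -45920/9 (n = (2/9)*(-22960) = -45920/9 ≈ -5102.2)
M(C(11))/n + U/(-10972) = (-6*(-7 + 11*11))/(-45920/9) + (215459886/29702813)/(-10972) = -6*(-7 + 121)*(-9/45920) + (215459886/29702813)*(-1/10972) = -6*114*(-9/45920) - 107729943/162949632118 = -684*(-9/45920) - 107729943/162949632118 = 1539/11480 - 107729943/162949632118 = 2546354531469/19088385476680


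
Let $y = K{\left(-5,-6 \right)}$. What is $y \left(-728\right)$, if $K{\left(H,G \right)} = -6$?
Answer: $4368$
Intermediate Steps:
$y = -6$
$y \left(-728\right) = \left(-6\right) \left(-728\right) = 4368$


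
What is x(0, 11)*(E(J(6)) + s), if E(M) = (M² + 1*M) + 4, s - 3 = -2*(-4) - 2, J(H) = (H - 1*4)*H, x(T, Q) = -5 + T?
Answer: -845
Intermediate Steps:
J(H) = H*(-4 + H) (J(H) = (H - 4)*H = (-4 + H)*H = H*(-4 + H))
s = 9 (s = 3 + (-2*(-4) - 2) = 3 + (8 - 2) = 3 + 6 = 9)
E(M) = 4 + M + M² (E(M) = (M² + M) + 4 = (M + M²) + 4 = 4 + M + M²)
x(0, 11)*(E(J(6)) + s) = (-5 + 0)*((4 + 6*(-4 + 6) + (6*(-4 + 6))²) + 9) = -5*((4 + 6*2 + (6*2)²) + 9) = -5*((4 + 12 + 12²) + 9) = -5*((4 + 12 + 144) + 9) = -5*(160 + 9) = -5*169 = -845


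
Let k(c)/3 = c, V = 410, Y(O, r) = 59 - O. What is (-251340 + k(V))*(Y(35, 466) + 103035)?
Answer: -25776086490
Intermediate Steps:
k(c) = 3*c
(-251340 + k(V))*(Y(35, 466) + 103035) = (-251340 + 3*410)*((59 - 1*35) + 103035) = (-251340 + 1230)*((59 - 35) + 103035) = -250110*(24 + 103035) = -250110*103059 = -25776086490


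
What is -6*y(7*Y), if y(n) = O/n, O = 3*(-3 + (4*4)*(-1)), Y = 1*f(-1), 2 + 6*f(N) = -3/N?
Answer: 2052/7 ≈ 293.14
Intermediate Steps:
f(N) = -⅓ - 1/(2*N) (f(N) = -⅓ + (-3/N)/6 = -⅓ - 1/(2*N))
Y = ⅙ (Y = 1*((⅙)*(-3 - 2*(-1))/(-1)) = 1*((⅙)*(-1)*(-3 + 2)) = 1*((⅙)*(-1)*(-1)) = 1*(⅙) = ⅙ ≈ 0.16667)
O = -57 (O = 3*(-3 + 16*(-1)) = 3*(-3 - 16) = 3*(-19) = -57)
y(n) = -57/n
-6*y(7*Y) = -(-342)/(7*(⅙)) = -(-342)/7/6 = -(-342)*6/7 = -6*(-342/7) = 2052/7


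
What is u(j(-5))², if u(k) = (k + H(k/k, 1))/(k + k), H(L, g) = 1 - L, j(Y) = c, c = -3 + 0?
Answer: ¼ ≈ 0.25000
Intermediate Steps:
c = -3
j(Y) = -3
u(k) = ½ (u(k) = (k + (1 - k/k))/(k + k) = (k + (1 - 1*1))/((2*k)) = (k + (1 - 1))*(1/(2*k)) = (k + 0)*(1/(2*k)) = k*(1/(2*k)) = ½)
u(j(-5))² = (½)² = ¼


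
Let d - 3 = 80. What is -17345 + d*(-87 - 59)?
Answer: -29463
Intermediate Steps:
d = 83 (d = 3 + 80 = 83)
-17345 + d*(-87 - 59) = -17345 + 83*(-87 - 59) = -17345 + 83*(-146) = -17345 - 12118 = -29463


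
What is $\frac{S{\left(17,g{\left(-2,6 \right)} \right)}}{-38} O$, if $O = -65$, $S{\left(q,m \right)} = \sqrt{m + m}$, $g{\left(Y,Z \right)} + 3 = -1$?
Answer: $\frac{65 i \sqrt{2}}{19} \approx 4.8381 i$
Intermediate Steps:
$g{\left(Y,Z \right)} = -4$ ($g{\left(Y,Z \right)} = -3 - 1 = -4$)
$S{\left(q,m \right)} = \sqrt{2} \sqrt{m}$ ($S{\left(q,m \right)} = \sqrt{2 m} = \sqrt{2} \sqrt{m}$)
$\frac{S{\left(17,g{\left(-2,6 \right)} \right)}}{-38} O = \frac{\sqrt{2} \sqrt{-4}}{-38} \left(-65\right) = \sqrt{2} \cdot 2 i \left(- \frac{1}{38}\right) \left(-65\right) = 2 i \sqrt{2} \left(- \frac{1}{38}\right) \left(-65\right) = - \frac{i \sqrt{2}}{19} \left(-65\right) = \frac{65 i \sqrt{2}}{19}$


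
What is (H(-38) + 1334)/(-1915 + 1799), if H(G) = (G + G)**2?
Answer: -3555/58 ≈ -61.293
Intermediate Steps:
H(G) = 4*G**2 (H(G) = (2*G)**2 = 4*G**2)
(H(-38) + 1334)/(-1915 + 1799) = (4*(-38)**2 + 1334)/(-1915 + 1799) = (4*1444 + 1334)/(-116) = (5776 + 1334)*(-1/116) = 7110*(-1/116) = -3555/58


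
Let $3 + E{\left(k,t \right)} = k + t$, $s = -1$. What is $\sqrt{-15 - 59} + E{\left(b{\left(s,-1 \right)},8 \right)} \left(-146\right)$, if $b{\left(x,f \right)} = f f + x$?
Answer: $-730 + i \sqrt{74} \approx -730.0 + 8.6023 i$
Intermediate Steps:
$b{\left(x,f \right)} = x + f^{2}$ ($b{\left(x,f \right)} = f^{2} + x = x + f^{2}$)
$E{\left(k,t \right)} = -3 + k + t$ ($E{\left(k,t \right)} = -3 + \left(k + t\right) = -3 + k + t$)
$\sqrt{-15 - 59} + E{\left(b{\left(s,-1 \right)},8 \right)} \left(-146\right) = \sqrt{-15 - 59} + \left(-3 - \left(1 - \left(-1\right)^{2}\right) + 8\right) \left(-146\right) = \sqrt{-74} + \left(-3 + \left(-1 + 1\right) + 8\right) \left(-146\right) = i \sqrt{74} + \left(-3 + 0 + 8\right) \left(-146\right) = i \sqrt{74} + 5 \left(-146\right) = i \sqrt{74} - 730 = -730 + i \sqrt{74}$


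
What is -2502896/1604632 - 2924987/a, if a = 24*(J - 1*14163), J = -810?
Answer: 474263382049/72078464808 ≈ 6.5798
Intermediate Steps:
a = -359352 (a = 24*(-810 - 1*14163) = 24*(-810 - 14163) = 24*(-14973) = -359352)
-2502896/1604632 - 2924987/a = -2502896/1604632 - 2924987/(-359352) = -2502896*1/1604632 - 2924987*(-1/359352) = -312862/200579 + 2924987/359352 = 474263382049/72078464808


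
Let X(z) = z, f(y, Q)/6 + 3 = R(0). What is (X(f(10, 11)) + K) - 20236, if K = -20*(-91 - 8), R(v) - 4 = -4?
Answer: -18274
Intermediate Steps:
R(v) = 0 (R(v) = 4 - 4 = 0)
f(y, Q) = -18 (f(y, Q) = -18 + 6*0 = -18 + 0 = -18)
K = 1980 (K = -20*(-99) = 1980)
(X(f(10, 11)) + K) - 20236 = (-18 + 1980) - 20236 = 1962 - 20236 = -18274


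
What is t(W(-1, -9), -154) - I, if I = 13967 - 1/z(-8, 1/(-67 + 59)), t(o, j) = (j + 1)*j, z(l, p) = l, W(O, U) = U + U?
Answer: 76759/8 ≈ 9594.9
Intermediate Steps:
W(O, U) = 2*U
t(o, j) = j*(1 + j) (t(o, j) = (1 + j)*j = j*(1 + j))
I = 111737/8 (I = 13967 - 1/(-8) = 13967 - 1*(-⅛) = 13967 + ⅛ = 111737/8 ≈ 13967.)
t(W(-1, -9), -154) - I = -154*(1 - 154) - 1*111737/8 = -154*(-153) - 111737/8 = 23562 - 111737/8 = 76759/8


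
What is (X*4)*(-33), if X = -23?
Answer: 3036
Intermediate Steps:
(X*4)*(-33) = -23*4*(-33) = -92*(-33) = 3036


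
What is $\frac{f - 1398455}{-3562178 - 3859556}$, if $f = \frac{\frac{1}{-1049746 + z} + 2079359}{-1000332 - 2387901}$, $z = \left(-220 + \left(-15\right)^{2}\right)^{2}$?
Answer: $\frac{4973886148467534653}{26396876367451469862} \approx 0.18843$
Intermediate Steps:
$z = 25$ ($z = \left(-220 + 225\right)^{2} = 5^{2} = 25$)
$f = - \frac{2182746808838}{3556699332993}$ ($f = \frac{\frac{1}{-1049746 + 25} + 2079359}{-1000332 - 2387901} = \frac{\frac{1}{-1049721} + 2079359}{-3388233} = \left(- \frac{1}{1049721} + 2079359\right) \left(- \frac{1}{3388233}\right) = \frac{2182746808838}{1049721} \left(- \frac{1}{3388233}\right) = - \frac{2182746808838}{3556699332993} \approx -0.6137$)
$\frac{f - 1398455}{-3562178 - 3859556} = \frac{- \frac{2182746808838}{3556699332993} - 1398455}{-3562178 - 3859556} = - \frac{4973886148467534653}{3556699332993 \left(-7421734\right)} = \left(- \frac{4973886148467534653}{3556699332993}\right) \left(- \frac{1}{7421734}\right) = \frac{4973886148467534653}{26396876367451469862}$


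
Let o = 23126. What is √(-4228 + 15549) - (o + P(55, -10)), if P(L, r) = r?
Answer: -23116 + √11321 ≈ -23010.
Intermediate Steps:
√(-4228 + 15549) - (o + P(55, -10)) = √(-4228 + 15549) - (23126 - 10) = √11321 - 1*23116 = √11321 - 23116 = -23116 + √11321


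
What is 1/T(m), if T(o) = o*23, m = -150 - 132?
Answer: -1/6486 ≈ -0.00015418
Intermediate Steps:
m = -282
T(o) = 23*o
1/T(m) = 1/(23*(-282)) = 1/(-6486) = -1/6486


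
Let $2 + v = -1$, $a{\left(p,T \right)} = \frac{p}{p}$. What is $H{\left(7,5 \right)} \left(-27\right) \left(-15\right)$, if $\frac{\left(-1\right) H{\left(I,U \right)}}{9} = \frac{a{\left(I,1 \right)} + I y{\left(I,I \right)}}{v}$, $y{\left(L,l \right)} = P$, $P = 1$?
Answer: $9720$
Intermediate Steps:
$a{\left(p,T \right)} = 1$
$v = -3$ ($v = -2 - 1 = -3$)
$y{\left(L,l \right)} = 1$
$H{\left(I,U \right)} = 3 + 3 I$ ($H{\left(I,U \right)} = - 9 \frac{1 + I 1}{-3} = - 9 \left(1 + I\right) \left(- \frac{1}{3}\right) = - 9 \left(- \frac{1}{3} - \frac{I}{3}\right) = 3 + 3 I$)
$H{\left(7,5 \right)} \left(-27\right) \left(-15\right) = \left(3 + 3 \cdot 7\right) \left(-27\right) \left(-15\right) = \left(3 + 21\right) \left(-27\right) \left(-15\right) = 24 \left(-27\right) \left(-15\right) = \left(-648\right) \left(-15\right) = 9720$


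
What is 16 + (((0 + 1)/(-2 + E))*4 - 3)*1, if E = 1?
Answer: 9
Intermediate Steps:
16 + (((0 + 1)/(-2 + E))*4 - 3)*1 = 16 + (((0 + 1)/(-2 + 1))*4 - 3)*1 = 16 + ((1/(-1))*4 - 3)*1 = 16 + ((1*(-1))*4 - 3)*1 = 16 + (-1*4 - 3)*1 = 16 + (-4 - 3)*1 = 16 - 7*1 = 16 - 7 = 9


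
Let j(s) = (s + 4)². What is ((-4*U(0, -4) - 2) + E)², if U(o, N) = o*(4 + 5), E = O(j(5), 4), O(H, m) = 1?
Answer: 1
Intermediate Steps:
j(s) = (4 + s)²
E = 1
U(o, N) = 9*o (U(o, N) = o*9 = 9*o)
((-4*U(0, -4) - 2) + E)² = ((-36*0 - 2) + 1)² = ((-4*0 - 2) + 1)² = ((0 - 2) + 1)² = (-2 + 1)² = (-1)² = 1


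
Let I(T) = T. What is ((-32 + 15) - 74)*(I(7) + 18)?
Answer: -2275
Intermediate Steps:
((-32 + 15) - 74)*(I(7) + 18) = ((-32 + 15) - 74)*(7 + 18) = (-17 - 74)*25 = -91*25 = -2275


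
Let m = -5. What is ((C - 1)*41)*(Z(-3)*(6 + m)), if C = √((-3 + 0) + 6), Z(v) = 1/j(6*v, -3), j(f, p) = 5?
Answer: -41/5 + 41*√3/5 ≈ 6.0028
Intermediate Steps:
Z(v) = ⅕ (Z(v) = 1/5 = ⅕)
C = √3 (C = √(-3 + 6) = √3 ≈ 1.7320)
((C - 1)*41)*(Z(-3)*(6 + m)) = ((√3 - 1)*41)*((6 - 5)/5) = ((-1 + √3)*41)*((⅕)*1) = (-41 + 41*√3)*(⅕) = -41/5 + 41*√3/5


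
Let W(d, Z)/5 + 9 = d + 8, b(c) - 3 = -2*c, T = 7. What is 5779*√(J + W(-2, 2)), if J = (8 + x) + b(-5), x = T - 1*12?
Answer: 5779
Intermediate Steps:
b(c) = 3 - 2*c
x = -5 (x = 7 - 1*12 = 7 - 12 = -5)
W(d, Z) = -5 + 5*d (W(d, Z) = -45 + 5*(d + 8) = -45 + 5*(8 + d) = -45 + (40 + 5*d) = -5 + 5*d)
J = 16 (J = (8 - 5) + (3 - 2*(-5)) = 3 + (3 + 10) = 3 + 13 = 16)
5779*√(J + W(-2, 2)) = 5779*√(16 + (-5 + 5*(-2))) = 5779*√(16 + (-5 - 10)) = 5779*√(16 - 15) = 5779*√1 = 5779*1 = 5779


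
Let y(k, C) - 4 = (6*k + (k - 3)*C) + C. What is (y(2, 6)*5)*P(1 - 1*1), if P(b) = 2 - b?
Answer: 160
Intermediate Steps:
y(k, C) = 4 + C + 6*k + C*(-3 + k) (y(k, C) = 4 + ((6*k + (k - 3)*C) + C) = 4 + ((6*k + (-3 + k)*C) + C) = 4 + ((6*k + C*(-3 + k)) + C) = 4 + (C + 6*k + C*(-3 + k)) = 4 + C + 6*k + C*(-3 + k))
(y(2, 6)*5)*P(1 - 1*1) = ((4 - 2*6 + 6*2 + 6*2)*5)*(2 - (1 - 1*1)) = ((4 - 12 + 12 + 12)*5)*(2 - (1 - 1)) = (16*5)*(2 - 1*0) = 80*(2 + 0) = 80*2 = 160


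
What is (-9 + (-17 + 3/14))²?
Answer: 130321/196 ≈ 664.90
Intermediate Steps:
(-9 + (-17 + 3/14))² = (-9 - 235/14)² = (-361/14)² = 130321/196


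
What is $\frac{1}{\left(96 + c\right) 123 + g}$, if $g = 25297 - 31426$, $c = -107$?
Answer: $- \frac{1}{7482} \approx -0.00013365$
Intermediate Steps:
$g = -6129$
$\frac{1}{\left(96 + c\right) 123 + g} = \frac{1}{\left(96 - 107\right) 123 - 6129} = \frac{1}{\left(-11\right) 123 - 6129} = \frac{1}{-1353 - 6129} = \frac{1}{-7482} = - \frac{1}{7482}$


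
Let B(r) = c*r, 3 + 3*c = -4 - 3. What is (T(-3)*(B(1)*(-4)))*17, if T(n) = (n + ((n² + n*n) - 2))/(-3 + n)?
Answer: -4420/9 ≈ -491.11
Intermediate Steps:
T(n) = (-2 + n + 2*n²)/(-3 + n) (T(n) = (n + ((n² + n²) - 2))/(-3 + n) = (n + (2*n² - 2))/(-3 + n) = (n + (-2 + 2*n²))/(-3 + n) = (-2 + n + 2*n²)/(-3 + n))
c = -10/3 (c = -1 + (-4 - 3)/3 = -1 + (⅓)*(-7) = -1 - 7/3 = -10/3 ≈ -3.3333)
B(r) = -10*r/3
(T(-3)*(B(1)*(-4)))*17 = (((-2 - 3 + 2*(-3)²)/(-3 - 3))*(-10/3*1*(-4)))*17 = (((-2 - 3 + 2*9)/(-6))*(-10/3*(-4)))*17 = (-(-2 - 3 + 18)/6*(40/3))*17 = (-⅙*13*(40/3))*17 = -13/6*40/3*17 = -260/9*17 = -4420/9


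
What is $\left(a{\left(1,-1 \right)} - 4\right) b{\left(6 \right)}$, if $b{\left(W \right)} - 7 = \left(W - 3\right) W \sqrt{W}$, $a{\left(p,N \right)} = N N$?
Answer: $-21 - 54 \sqrt{6} \approx -153.27$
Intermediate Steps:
$a{\left(p,N \right)} = N^{2}$
$b{\left(W \right)} = 7 + W^{\frac{3}{2}} \left(-3 + W\right)$ ($b{\left(W \right)} = 7 + \left(W - 3\right) W \sqrt{W} = 7 + \left(-3 + W\right) W \sqrt{W} = 7 + W \left(-3 + W\right) \sqrt{W} = 7 + W^{\frac{3}{2}} \left(-3 + W\right)$)
$\left(a{\left(1,-1 \right)} - 4\right) b{\left(6 \right)} = \left(\left(-1\right)^{2} - 4\right) \left(7 + 6^{\frac{5}{2}} - 3 \cdot 6^{\frac{3}{2}}\right) = \left(1 - 4\right) \left(7 + 36 \sqrt{6} - 3 \cdot 6 \sqrt{6}\right) = - 3 \left(7 + 36 \sqrt{6} - 18 \sqrt{6}\right) = - 3 \left(7 + 18 \sqrt{6}\right) = -21 - 54 \sqrt{6}$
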